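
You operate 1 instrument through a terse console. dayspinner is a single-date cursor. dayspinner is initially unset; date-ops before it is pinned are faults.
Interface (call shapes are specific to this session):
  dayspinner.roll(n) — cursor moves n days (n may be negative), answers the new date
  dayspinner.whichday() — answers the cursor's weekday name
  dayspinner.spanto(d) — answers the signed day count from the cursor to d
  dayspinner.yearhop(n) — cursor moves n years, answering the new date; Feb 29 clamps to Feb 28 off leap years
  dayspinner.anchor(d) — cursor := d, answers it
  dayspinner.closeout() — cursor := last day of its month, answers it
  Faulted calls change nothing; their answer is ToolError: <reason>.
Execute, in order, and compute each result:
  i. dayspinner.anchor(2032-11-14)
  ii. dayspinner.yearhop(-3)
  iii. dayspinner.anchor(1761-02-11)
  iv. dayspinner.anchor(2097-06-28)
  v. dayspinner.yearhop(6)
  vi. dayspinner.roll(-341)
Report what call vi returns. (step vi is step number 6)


Do: dayspinner.anchor[d→2032-11-14]
See: 2032-11-14
Do: dayspinner.yearhop[n→-3]
See: 2029-11-14
Do: dayspinner.anchor[d→1761-02-11]
See: 1761-02-11
Do: dayspinner.anchor[d→2097-06-28]
See: 2097-06-28
Do: dayspinner.yearhop[n→6]
See: 2103-06-28
Do: dayspinner.roll[n→-341]
See: 2102-07-22

Answer: 2102-07-22


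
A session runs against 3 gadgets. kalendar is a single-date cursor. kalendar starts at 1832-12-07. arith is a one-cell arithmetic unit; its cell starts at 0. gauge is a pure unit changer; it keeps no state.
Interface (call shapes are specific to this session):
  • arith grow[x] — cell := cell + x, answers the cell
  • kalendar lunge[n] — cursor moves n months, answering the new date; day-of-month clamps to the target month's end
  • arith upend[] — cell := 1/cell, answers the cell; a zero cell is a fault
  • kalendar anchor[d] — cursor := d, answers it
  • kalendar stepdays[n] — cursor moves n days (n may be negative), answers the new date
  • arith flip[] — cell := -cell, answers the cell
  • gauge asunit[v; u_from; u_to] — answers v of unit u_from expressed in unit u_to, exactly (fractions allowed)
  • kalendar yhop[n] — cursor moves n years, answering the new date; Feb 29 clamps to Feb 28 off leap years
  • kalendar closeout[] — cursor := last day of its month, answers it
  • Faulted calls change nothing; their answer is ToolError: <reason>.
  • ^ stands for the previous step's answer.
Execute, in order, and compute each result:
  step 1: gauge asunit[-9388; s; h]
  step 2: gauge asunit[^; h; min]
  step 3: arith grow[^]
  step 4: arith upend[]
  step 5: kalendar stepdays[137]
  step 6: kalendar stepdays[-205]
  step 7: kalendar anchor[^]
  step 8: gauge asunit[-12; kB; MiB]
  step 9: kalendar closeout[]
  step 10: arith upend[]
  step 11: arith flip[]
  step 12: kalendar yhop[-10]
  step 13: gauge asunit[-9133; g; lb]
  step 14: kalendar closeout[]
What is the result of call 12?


;; 1. gauge asunit(v: -9388, u_from: s, u_to: h) == -2347/900
;; 2. gauge asunit(v: ^, u_from: h, u_to: min) == -2347/15
;; 3. arith grow(x: ^) == -2347/15
;; 4. arith upend() == -15/2347
;; 5. kalendar stepdays(n: 137) == 1833-04-23
;; 6. kalendar stepdays(n: -205) == 1832-09-30
;; 7. kalendar anchor(d: ^) == 1832-09-30
;; 8. gauge asunit(v: -12, u_from: kB, u_to: MiB) == -375/32768
;; 9. kalendar closeout() == 1832-09-30
;; 10. arith upend() == -2347/15
;; 11. arith flip() == 2347/15
;; 12. kalendar yhop(n: -10) == 1822-09-30
;; 13. gauge asunit(v: -9133, u_from: g, u_to: lb) == -913300000/45359237
;; 14. kalendar closeout() == 1822-09-30

Answer: 1822-09-30


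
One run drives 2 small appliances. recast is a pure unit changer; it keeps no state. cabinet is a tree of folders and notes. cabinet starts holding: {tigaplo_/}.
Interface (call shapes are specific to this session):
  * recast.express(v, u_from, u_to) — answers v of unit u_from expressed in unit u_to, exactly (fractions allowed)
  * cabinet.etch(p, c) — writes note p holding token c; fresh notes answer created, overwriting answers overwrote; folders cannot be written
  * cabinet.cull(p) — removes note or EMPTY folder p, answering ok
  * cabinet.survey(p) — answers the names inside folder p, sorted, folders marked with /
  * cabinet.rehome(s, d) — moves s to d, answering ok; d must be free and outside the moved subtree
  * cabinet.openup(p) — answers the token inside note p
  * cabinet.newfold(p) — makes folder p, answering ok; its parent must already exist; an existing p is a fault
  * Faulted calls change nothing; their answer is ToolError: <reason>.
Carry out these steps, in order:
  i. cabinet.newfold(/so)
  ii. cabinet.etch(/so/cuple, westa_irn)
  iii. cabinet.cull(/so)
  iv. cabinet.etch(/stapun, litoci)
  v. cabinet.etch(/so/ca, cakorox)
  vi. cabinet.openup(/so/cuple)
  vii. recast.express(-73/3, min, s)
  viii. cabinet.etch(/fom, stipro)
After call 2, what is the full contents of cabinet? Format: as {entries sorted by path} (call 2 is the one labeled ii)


Answer: {so/, so/cuple=westa_irn, tigaplo_/}

Derivation:
I run cabinet.newfold(p='/so'): ok.
I use cabinet.etch(p='/so/cuple', c='westa_irn'), and get created.
I invoke cabinet.cull(p='/so'), giving ToolError: not empty.
Using cabinet.etch(p='/stapun', c='litoci'), and get created.
Next I call cabinet.etch(p='/so/ca', c='cakorox'), and see created.
Calling cabinet.openup(p='/so/cuple'), and get westa_irn.
I run recast.express(v='-73/3', u_from='min', u_to='s'), and get -1460.
Next I call cabinet.etch(p='/fom', c='stipro'), which returns created.


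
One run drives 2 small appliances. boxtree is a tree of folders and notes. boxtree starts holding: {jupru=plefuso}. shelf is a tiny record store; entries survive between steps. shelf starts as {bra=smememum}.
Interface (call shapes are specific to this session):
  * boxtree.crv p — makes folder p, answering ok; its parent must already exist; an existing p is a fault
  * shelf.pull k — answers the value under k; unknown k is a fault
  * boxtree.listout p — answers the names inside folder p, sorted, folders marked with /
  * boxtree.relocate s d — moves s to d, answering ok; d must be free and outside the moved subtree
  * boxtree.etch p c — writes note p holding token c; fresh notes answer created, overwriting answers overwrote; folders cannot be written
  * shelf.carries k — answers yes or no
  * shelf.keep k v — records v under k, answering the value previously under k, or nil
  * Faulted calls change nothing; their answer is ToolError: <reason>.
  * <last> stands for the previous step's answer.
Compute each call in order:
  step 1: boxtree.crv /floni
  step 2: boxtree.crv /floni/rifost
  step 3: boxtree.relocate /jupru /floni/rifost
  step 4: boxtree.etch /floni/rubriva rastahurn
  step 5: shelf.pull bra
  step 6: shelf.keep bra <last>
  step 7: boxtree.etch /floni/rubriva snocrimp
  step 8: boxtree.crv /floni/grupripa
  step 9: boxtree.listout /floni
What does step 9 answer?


Step: crv[p: /floni]
Result: ok
Step: crv[p: /floni/rifost]
Result: ok
Step: relocate[s: /jupru; d: /floni/rifost]
Result: ToolError: exists
Step: etch[p: /floni/rubriva; c: rastahurn]
Result: created
Step: pull[k: bra]
Result: smememum
Step: keep[k: bra; v: <last>]
Result: smememum
Step: etch[p: /floni/rubriva; c: snocrimp]
Result: overwrote
Step: crv[p: /floni/grupripa]
Result: ok
Step: listout[p: /floni]
Result: [grupripa/, rifost/, rubriva]

Answer: [grupripa/, rifost/, rubriva]


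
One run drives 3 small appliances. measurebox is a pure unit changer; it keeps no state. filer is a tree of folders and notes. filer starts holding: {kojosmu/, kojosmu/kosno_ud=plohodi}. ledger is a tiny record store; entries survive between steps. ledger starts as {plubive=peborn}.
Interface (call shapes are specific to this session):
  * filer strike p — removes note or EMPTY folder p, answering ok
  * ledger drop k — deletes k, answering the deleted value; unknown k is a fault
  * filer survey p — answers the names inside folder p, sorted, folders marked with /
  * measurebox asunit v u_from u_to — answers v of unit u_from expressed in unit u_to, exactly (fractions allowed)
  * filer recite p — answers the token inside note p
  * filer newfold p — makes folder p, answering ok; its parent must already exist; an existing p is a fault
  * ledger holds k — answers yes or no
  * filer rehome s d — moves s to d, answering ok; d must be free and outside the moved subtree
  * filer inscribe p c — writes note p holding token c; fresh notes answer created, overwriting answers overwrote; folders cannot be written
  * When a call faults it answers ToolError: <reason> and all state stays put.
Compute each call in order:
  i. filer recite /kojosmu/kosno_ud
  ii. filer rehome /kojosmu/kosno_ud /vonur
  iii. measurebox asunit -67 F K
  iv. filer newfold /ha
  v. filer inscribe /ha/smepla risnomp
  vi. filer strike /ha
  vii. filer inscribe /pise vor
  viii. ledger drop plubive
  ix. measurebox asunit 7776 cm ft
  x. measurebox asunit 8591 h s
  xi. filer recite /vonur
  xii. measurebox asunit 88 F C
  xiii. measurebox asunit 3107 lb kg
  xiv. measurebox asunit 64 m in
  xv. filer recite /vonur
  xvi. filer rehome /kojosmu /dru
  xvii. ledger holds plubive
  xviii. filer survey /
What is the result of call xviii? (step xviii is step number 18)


Answer: [dru/, ha/, pise, vonur]

Derivation:
[in] filer recite p→/kojosmu/kosno_ud
  plohodi
[in] filer rehome s→/kojosmu/kosno_ud d→/vonur
  ok
[in] measurebox asunit v→-67 u_from→F u_to→K
  4363/20
[in] filer newfold p→/ha
  ok
[in] filer inscribe p→/ha/smepla c→risnomp
  created
[in] filer strike p→/ha
  ToolError: not empty
[in] filer inscribe p→/pise c→vor
  created
[in] ledger drop k→plubive
  peborn
[in] measurebox asunit v→7776 u_from→cm u_to→ft
  32400/127
[in] measurebox asunit v→8591 u_from→h u_to→s
  30927600
[in] filer recite p→/vonur
  plohodi
[in] measurebox asunit v→88 u_from→F u_to→C
  280/9
[in] measurebox asunit v→3107 u_from→lb u_to→kg
  140931149359/100000000
[in] measurebox asunit v→64 u_from→m u_to→in
  320000/127
[in] filer recite p→/vonur
  plohodi
[in] filer rehome s→/kojosmu d→/dru
  ok
[in] ledger holds k→plubive
  no
[in] filer survey p→/
  [dru/, ha/, pise, vonur]


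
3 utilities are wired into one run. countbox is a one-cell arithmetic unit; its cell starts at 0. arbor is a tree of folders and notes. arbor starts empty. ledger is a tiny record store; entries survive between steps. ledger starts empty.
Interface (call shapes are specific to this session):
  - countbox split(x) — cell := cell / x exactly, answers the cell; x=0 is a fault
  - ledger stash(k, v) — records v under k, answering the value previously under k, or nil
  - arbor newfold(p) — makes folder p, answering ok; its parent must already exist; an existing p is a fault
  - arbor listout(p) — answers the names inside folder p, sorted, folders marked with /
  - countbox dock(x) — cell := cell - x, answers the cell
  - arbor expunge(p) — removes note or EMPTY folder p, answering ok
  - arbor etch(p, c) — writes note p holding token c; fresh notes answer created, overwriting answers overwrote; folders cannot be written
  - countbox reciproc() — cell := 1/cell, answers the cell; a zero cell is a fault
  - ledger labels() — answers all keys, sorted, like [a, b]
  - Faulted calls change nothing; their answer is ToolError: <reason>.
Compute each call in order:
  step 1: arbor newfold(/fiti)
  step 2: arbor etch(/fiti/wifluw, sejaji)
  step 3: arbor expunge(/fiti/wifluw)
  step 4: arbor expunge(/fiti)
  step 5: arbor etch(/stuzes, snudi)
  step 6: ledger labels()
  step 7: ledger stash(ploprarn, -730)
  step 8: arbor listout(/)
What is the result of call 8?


Answer: [stuzes]

Derivation:
CALL arbor newfold[p→/fiti]
RET  ok
CALL arbor etch[p→/fiti/wifluw; c→sejaji]
RET  created
CALL arbor expunge[p→/fiti/wifluw]
RET  ok
CALL arbor expunge[p→/fiti]
RET  ok
CALL arbor etch[p→/stuzes; c→snudi]
RET  created
CALL ledger labels[]
RET  []
CALL ledger stash[k→ploprarn; v→-730]
RET  nil
CALL arbor listout[p→/]
RET  [stuzes]


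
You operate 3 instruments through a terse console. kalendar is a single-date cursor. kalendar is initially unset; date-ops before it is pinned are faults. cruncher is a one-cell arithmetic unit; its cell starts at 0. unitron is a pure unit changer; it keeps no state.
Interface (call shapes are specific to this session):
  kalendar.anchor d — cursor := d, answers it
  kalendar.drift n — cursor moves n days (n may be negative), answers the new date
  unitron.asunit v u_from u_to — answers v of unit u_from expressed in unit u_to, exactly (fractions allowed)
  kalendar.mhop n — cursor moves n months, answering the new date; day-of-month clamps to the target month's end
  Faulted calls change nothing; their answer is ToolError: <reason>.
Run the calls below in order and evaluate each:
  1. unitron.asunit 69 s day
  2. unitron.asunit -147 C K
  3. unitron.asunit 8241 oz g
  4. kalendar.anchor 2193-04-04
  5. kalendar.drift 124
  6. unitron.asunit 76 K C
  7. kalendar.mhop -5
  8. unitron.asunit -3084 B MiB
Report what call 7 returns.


Answer: 2193-03-06

Derivation:
Step: unitron.asunit[v=69; u_from=s; u_to=day]
Result: 23/28800
Step: unitron.asunit[v=-147; u_from=C; u_to=K]
Result: 2523/20
Step: unitron.asunit[v=8241; u_from=oz; u_to=g]
Result: 373805472117/1600000
Step: kalendar.anchor[d=2193-04-04]
Result: 2193-04-04
Step: kalendar.drift[n=124]
Result: 2193-08-06
Step: unitron.asunit[v=76; u_from=K; u_to=C]
Result: -3943/20
Step: kalendar.mhop[n=-5]
Result: 2193-03-06
Step: unitron.asunit[v=-3084; u_from=B; u_to=MiB]
Result: -771/262144


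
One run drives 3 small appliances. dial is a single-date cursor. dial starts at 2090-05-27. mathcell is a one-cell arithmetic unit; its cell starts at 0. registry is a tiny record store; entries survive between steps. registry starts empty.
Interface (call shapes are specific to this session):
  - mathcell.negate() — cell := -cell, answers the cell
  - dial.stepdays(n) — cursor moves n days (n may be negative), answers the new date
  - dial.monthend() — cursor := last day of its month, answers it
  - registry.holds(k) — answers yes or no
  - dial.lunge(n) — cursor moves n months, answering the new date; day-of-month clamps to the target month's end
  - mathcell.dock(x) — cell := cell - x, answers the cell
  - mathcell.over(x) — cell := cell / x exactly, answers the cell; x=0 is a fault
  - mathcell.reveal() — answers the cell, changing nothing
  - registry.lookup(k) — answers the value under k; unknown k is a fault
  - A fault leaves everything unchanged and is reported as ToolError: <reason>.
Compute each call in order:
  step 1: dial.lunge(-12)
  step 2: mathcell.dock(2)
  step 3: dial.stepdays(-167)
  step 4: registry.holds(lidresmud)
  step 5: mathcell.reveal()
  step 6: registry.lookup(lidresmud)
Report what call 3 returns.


Now I run dial.lunge on n=-12, giving 2089-05-27.
Invoking mathcell.dock on x=2, yielding -2.
I try dial.stepdays on n=-167, — result: 2088-12-11.
Calling registry.holds on k=lidresmud: no.
I call mathcell.reveal(), giving -2.
I call registry.lookup on k=lidresmud, and observe ToolError: no such key lidresmud.

Answer: 2088-12-11


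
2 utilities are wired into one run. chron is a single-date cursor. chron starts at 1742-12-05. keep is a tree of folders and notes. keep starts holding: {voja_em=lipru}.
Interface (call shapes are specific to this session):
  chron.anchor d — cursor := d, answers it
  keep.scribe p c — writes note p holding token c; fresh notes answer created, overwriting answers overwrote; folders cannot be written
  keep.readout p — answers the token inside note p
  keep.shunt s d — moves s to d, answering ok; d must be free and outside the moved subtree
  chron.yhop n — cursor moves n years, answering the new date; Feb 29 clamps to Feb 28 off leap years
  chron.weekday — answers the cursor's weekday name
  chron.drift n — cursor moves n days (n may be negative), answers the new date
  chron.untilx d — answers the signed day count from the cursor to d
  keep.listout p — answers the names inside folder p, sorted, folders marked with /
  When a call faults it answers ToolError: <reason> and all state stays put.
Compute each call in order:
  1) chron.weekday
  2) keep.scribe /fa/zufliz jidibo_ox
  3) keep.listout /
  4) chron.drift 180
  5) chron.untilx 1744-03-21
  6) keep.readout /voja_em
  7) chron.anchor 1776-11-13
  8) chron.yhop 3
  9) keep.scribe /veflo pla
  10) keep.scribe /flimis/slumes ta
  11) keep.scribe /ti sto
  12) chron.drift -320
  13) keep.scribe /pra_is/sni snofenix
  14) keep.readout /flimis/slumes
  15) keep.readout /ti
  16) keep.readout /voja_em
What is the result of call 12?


Answer: 1778-12-28

Derivation:
% chron.weekday() == Wednesday
% keep.scribe(p=/fa/zufliz, c=jidibo_ox) == ToolError: no parent
% keep.listout(p=/) == [voja_em]
% chron.drift(n=180) == 1743-06-03
% chron.untilx(d=1744-03-21) == 292
% keep.readout(p=/voja_em) == lipru
% chron.anchor(d=1776-11-13) == 1776-11-13
% chron.yhop(n=3) == 1779-11-13
% keep.scribe(p=/veflo, c=pla) == created
% keep.scribe(p=/flimis/slumes, c=ta) == ToolError: no parent
% keep.scribe(p=/ti, c=sto) == created
% chron.drift(n=-320) == 1778-12-28
% keep.scribe(p=/pra_is/sni, c=snofenix) == ToolError: no parent
% keep.readout(p=/flimis/slumes) == ToolError: not found
% keep.readout(p=/ti) == sto
% keep.readout(p=/voja_em) == lipru


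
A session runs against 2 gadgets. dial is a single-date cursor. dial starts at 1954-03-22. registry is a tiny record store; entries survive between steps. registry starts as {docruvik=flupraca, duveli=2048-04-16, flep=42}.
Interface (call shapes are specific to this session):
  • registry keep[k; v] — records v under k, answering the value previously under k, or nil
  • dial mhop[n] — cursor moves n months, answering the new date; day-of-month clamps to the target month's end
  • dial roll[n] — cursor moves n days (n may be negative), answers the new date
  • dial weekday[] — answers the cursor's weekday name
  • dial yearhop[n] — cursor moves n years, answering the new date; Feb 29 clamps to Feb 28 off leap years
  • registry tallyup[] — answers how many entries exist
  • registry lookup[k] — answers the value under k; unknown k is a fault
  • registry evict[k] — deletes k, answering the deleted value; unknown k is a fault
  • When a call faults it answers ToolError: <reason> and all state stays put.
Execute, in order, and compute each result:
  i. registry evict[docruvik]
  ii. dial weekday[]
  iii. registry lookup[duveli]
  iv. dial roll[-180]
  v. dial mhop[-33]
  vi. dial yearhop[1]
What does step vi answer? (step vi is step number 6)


-> registry evict(k→docruvik)
<- flupraca
-> dial weekday()
<- Monday
-> registry lookup(k→duveli)
<- 2048-04-16
-> dial roll(n→-180)
<- 1953-09-23
-> dial mhop(n→-33)
<- 1950-12-23
-> dial yearhop(n→1)
<- 1951-12-23

Answer: 1951-12-23


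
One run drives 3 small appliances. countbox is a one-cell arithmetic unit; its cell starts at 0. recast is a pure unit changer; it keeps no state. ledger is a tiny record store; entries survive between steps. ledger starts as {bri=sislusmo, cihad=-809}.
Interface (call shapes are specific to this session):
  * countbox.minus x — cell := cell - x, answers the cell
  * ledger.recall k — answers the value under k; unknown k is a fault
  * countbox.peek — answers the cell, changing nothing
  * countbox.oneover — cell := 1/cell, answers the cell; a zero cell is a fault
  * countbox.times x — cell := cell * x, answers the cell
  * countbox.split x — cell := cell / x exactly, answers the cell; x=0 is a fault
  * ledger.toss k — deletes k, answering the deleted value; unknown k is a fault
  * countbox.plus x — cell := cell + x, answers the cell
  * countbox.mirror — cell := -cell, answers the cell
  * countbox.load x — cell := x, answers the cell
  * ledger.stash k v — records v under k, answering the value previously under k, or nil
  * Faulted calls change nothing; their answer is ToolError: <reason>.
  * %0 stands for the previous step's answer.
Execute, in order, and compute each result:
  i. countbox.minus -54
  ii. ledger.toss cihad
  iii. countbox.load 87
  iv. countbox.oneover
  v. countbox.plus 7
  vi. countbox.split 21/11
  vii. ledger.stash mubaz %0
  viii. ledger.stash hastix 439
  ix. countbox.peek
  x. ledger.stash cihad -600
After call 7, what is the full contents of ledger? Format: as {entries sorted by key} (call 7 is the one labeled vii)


Answer: {bri=sislusmo, mubaz=6710/1827}

Derivation:
I use countbox.minus on x: -54, and get 54.
I try ledger.toss on k: cihad, and see -809.
Calling countbox.load on x: 87, and see 87.
Calling countbox.oneover(), yielding 1/87.
Using countbox.plus on x: 7, which returns 610/87.
Calling countbox.split on x: 21/11, yielding 6710/1827.
I run ledger.stash on k: mubaz, v: %0, and get nil.
Using ledger.stash on k: hastix, v: 439, → nil.
I run countbox.peek(), and see 6710/1827.
I use ledger.stash on k: cihad, v: -600, → nil.


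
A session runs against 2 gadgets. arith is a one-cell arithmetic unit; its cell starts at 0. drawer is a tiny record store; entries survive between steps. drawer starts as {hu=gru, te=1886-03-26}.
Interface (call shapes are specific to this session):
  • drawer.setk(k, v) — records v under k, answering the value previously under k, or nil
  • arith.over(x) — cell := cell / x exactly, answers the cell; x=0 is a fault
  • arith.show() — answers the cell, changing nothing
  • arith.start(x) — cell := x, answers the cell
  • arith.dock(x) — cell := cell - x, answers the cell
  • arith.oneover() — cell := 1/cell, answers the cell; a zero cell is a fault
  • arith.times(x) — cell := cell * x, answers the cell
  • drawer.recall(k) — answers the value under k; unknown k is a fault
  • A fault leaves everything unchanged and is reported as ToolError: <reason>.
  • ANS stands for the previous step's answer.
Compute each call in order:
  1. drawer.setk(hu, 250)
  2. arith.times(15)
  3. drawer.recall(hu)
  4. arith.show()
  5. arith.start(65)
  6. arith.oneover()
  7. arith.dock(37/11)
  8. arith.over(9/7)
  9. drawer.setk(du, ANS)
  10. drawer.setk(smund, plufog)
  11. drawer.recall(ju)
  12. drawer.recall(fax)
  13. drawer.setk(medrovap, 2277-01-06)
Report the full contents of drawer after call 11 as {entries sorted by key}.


>> drawer.setk(hu, 250)
<< gru
>> arith.times(15)
<< 0
>> drawer.recall(hu)
<< 250
>> arith.show()
<< 0
>> arith.start(65)
<< 65
>> arith.oneover()
<< 1/65
>> arith.dock(37/11)
<< -2394/715
>> arith.over(9/7)
<< -1862/715
>> drawer.setk(du, ANS)
<< nil
>> drawer.setk(smund, plufog)
<< nil
>> drawer.recall(ju)
<< ToolError: no such key ju
>> drawer.recall(fax)
<< ToolError: no such key fax
>> drawer.setk(medrovap, 2277-01-06)
<< nil

Answer: {du=-1862/715, hu=250, smund=plufog, te=1886-03-26}


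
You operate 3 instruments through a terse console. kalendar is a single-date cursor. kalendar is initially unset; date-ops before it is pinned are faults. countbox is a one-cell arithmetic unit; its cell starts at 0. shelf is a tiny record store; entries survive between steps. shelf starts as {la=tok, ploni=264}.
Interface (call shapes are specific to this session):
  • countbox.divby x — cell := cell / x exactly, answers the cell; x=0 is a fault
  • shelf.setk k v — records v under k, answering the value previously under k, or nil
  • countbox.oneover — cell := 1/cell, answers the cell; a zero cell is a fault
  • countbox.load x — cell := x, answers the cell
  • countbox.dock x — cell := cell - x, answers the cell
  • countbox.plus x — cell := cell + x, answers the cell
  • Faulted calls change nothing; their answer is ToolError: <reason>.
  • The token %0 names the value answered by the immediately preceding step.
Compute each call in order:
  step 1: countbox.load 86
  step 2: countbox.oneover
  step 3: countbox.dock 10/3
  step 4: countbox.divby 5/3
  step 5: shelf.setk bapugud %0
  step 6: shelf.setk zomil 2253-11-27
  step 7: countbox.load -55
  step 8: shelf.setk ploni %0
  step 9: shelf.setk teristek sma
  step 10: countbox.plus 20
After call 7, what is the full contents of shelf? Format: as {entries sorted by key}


Answer: {bapugud=-857/430, la=tok, ploni=264, zomil=2253-11-27}

Derivation:
>>> countbox.load x→86
[out] 86
>>> countbox.oneover
[out] 1/86
>>> countbox.dock x→10/3
[out] -857/258
>>> countbox.divby x→5/3
[out] -857/430
>>> shelf.setk k→bapugud v→%0
[out] nil
>>> shelf.setk k→zomil v→2253-11-27
[out] nil
>>> countbox.load x→-55
[out] -55
>>> shelf.setk k→ploni v→%0
[out] 264
>>> shelf.setk k→teristek v→sma
[out] nil
>>> countbox.plus x→20
[out] -35


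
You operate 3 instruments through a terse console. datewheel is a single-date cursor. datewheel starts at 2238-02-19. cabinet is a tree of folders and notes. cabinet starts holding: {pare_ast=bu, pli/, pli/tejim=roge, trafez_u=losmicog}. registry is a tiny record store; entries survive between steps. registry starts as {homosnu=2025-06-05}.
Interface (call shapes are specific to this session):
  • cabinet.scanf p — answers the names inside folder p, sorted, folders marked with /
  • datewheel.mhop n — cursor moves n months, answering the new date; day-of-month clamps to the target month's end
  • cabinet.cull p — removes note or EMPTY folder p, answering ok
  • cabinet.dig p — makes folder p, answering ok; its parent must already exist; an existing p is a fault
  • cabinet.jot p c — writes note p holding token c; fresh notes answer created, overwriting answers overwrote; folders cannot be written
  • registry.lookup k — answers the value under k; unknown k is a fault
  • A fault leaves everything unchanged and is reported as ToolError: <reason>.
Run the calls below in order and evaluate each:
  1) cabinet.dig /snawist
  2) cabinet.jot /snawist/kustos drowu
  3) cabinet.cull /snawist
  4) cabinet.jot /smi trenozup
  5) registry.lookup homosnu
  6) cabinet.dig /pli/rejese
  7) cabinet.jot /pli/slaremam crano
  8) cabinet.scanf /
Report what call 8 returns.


Answer: [pare_ast, pli/, smi, snawist/, trafez_u]

Derivation:
Calling dig with /snawist, and see ok.
I use jot with /snawist/kustos, drowu, which returns created.
Using cull with /snawist, → ToolError: not empty.
I call jot with /smi, trenozup, and see created.
Then lookup with homosnu: 2025-06-05.
Calling dig with /pli/rejese, and get ok.
I use jot with /pli/slaremam, crano, → created.
I call scanf with /, giving [pare_ast, pli/, smi, snawist/, trafez_u].


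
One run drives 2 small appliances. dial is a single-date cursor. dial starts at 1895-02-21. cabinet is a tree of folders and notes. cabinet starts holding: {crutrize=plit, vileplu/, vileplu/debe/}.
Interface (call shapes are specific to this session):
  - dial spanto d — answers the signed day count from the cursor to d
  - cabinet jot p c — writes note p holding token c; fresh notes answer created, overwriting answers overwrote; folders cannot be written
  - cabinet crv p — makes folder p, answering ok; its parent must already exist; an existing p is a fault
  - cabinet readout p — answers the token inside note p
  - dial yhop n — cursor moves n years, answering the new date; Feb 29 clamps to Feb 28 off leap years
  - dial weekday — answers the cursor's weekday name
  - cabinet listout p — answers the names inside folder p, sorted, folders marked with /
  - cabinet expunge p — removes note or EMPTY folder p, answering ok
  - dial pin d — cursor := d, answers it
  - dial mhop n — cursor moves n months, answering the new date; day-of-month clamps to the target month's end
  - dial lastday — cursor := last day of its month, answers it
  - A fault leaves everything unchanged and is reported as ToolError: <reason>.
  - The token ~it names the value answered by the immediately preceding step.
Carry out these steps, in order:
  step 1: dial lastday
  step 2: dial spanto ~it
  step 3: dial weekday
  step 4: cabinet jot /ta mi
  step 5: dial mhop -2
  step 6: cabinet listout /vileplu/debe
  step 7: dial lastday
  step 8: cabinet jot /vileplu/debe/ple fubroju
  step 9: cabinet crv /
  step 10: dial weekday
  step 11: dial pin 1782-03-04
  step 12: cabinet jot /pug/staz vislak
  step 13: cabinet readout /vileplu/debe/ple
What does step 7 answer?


CALL dial lastday[]
RET  1895-02-28
CALL dial spanto[d→~it]
RET  0
CALL dial weekday[]
RET  Thursday
CALL cabinet jot[p→/ta; c→mi]
RET  created
CALL dial mhop[n→-2]
RET  1894-12-28
CALL cabinet listout[p→/vileplu/debe]
RET  []
CALL dial lastday[]
RET  1894-12-31
CALL cabinet jot[p→/vileplu/debe/ple; c→fubroju]
RET  created
CALL cabinet crv[p→/]
RET  ToolError: exists
CALL dial weekday[]
RET  Monday
CALL dial pin[d→1782-03-04]
RET  1782-03-04
CALL cabinet jot[p→/pug/staz; c→vislak]
RET  ToolError: no parent
CALL cabinet readout[p→/vileplu/debe/ple]
RET  fubroju

Answer: 1894-12-31


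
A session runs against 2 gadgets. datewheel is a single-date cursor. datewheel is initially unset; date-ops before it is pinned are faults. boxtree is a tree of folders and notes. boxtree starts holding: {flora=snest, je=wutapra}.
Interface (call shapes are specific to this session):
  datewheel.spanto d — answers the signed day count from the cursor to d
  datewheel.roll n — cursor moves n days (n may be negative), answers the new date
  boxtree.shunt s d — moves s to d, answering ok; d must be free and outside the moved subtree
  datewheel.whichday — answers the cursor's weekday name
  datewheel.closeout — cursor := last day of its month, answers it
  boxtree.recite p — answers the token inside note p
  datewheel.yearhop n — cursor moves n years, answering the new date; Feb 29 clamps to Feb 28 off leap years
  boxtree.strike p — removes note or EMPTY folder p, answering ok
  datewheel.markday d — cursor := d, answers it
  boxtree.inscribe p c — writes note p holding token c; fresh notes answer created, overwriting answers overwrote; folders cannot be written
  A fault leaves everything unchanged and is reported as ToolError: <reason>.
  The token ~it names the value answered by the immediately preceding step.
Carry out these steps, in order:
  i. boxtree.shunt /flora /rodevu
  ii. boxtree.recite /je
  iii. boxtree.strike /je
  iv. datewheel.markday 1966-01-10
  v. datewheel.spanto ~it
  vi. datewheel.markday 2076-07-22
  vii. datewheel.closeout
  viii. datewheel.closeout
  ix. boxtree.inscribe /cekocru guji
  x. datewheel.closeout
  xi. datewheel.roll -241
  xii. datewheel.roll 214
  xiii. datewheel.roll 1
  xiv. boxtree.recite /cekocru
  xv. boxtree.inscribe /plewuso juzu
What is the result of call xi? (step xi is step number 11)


-- 1. boxtree.shunt(s=/flora, d=/rodevu) : ok
-- 2. boxtree.recite(p=/je) : wutapra
-- 3. boxtree.strike(p=/je) : ok
-- 4. datewheel.markday(d=1966-01-10) : 1966-01-10
-- 5. datewheel.spanto(d=~it) : 0
-- 6. datewheel.markday(d=2076-07-22) : 2076-07-22
-- 7. datewheel.closeout() : 2076-07-31
-- 8. datewheel.closeout() : 2076-07-31
-- 9. boxtree.inscribe(p=/cekocru, c=guji) : created
-- 10. datewheel.closeout() : 2076-07-31
-- 11. datewheel.roll(n=-241) : 2075-12-03
-- 12. datewheel.roll(n=214) : 2076-07-04
-- 13. datewheel.roll(n=1) : 2076-07-05
-- 14. boxtree.recite(p=/cekocru) : guji
-- 15. boxtree.inscribe(p=/plewuso, c=juzu) : created

Answer: 2075-12-03


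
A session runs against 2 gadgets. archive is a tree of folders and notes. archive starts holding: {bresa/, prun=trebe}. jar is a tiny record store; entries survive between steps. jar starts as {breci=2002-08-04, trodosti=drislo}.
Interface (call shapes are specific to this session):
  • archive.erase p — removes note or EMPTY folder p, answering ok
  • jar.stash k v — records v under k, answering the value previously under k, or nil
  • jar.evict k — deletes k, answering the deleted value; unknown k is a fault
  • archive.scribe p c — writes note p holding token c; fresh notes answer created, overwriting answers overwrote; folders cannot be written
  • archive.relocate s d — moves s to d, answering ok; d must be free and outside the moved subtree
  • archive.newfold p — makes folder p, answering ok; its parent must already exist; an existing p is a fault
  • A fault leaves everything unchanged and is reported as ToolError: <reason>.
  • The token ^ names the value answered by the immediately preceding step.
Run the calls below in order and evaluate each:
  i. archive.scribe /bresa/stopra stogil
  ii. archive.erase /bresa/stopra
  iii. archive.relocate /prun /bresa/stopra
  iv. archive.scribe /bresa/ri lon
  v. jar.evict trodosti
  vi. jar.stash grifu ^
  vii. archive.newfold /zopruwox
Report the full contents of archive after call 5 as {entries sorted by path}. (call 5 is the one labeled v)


Step: archive.scribe[p=/bresa/stopra; c=stogil]
Result: created
Step: archive.erase[p=/bresa/stopra]
Result: ok
Step: archive.relocate[s=/prun; d=/bresa/stopra]
Result: ok
Step: archive.scribe[p=/bresa/ri; c=lon]
Result: created
Step: jar.evict[k=trodosti]
Result: drislo
Step: jar.stash[k=grifu; v=^]
Result: nil
Step: archive.newfold[p=/zopruwox]
Result: ok

Answer: {bresa/, bresa/ri=lon, bresa/stopra=trebe}


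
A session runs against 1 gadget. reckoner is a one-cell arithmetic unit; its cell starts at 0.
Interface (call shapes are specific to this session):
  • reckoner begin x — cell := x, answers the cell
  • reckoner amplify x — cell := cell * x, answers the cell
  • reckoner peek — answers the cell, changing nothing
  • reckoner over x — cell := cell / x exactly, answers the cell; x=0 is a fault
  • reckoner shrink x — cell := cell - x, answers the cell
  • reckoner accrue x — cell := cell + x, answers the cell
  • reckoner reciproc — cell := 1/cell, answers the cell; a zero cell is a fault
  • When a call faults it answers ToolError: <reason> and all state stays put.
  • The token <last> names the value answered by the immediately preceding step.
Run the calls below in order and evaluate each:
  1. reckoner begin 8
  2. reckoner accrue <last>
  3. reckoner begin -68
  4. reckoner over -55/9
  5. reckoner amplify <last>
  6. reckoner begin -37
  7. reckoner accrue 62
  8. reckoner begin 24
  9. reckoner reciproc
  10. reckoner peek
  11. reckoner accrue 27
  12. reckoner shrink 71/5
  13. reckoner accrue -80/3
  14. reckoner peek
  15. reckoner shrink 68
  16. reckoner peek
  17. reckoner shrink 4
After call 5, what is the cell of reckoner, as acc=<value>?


Answer: acc=374544/3025

Derivation:
>>> reckoner begin x=8
  8
>>> reckoner accrue x=<last>
  16
>>> reckoner begin x=-68
  -68
>>> reckoner over x=-55/9
  612/55
>>> reckoner amplify x=<last>
  374544/3025
>>> reckoner begin x=-37
  -37
>>> reckoner accrue x=62
  25
>>> reckoner begin x=24
  24
>>> reckoner reciproc
  1/24
>>> reckoner peek
  1/24
>>> reckoner accrue x=27
  649/24
>>> reckoner shrink x=71/5
  1541/120
>>> reckoner accrue x=-80/3
  -553/40
>>> reckoner peek
  -553/40
>>> reckoner shrink x=68
  -3273/40
>>> reckoner peek
  -3273/40
>>> reckoner shrink x=4
  -3433/40


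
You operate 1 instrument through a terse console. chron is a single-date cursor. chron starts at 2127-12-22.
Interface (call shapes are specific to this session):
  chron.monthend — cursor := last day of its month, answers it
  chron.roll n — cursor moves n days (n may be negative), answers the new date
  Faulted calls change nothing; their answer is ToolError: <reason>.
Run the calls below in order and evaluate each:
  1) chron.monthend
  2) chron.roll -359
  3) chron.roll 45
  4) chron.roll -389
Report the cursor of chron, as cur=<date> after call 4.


% chron.monthend() : 2127-12-31
% chron.roll(n='-359') : 2127-01-06
% chron.roll(n='45') : 2127-02-20
% chron.roll(n='-389') : 2126-01-27

Answer: cur=2126-01-27


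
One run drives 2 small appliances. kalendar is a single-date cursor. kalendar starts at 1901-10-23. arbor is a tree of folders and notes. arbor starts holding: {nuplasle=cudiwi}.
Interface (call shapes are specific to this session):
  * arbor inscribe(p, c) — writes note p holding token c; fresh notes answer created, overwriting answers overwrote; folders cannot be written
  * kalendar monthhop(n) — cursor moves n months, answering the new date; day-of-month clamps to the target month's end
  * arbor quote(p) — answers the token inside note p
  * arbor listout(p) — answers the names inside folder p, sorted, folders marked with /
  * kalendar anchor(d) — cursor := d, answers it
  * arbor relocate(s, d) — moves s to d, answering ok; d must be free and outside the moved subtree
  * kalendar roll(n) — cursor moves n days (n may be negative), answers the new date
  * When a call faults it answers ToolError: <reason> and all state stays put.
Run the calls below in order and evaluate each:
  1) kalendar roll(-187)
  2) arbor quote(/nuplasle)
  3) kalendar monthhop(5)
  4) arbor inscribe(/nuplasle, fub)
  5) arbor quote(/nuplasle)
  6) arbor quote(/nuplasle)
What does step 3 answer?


Answer: 1901-09-19

Derivation:
% kalendar roll n: -187
  1901-04-19
% arbor quote p: /nuplasle
  cudiwi
% kalendar monthhop n: 5
  1901-09-19
% arbor inscribe p: /nuplasle c: fub
  overwrote
% arbor quote p: /nuplasle
  fub
% arbor quote p: /nuplasle
  fub


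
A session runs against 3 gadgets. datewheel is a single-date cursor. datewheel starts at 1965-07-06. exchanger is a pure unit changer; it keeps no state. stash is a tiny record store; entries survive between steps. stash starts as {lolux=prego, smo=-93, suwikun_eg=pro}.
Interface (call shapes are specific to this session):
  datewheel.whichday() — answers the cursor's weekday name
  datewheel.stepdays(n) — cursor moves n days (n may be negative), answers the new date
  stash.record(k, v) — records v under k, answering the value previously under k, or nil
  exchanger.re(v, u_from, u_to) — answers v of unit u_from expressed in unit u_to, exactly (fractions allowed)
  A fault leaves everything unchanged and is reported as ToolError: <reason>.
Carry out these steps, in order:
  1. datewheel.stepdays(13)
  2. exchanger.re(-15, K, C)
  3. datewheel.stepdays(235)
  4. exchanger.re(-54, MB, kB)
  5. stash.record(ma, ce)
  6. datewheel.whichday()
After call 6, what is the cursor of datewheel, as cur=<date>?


Step: stepdays[n='13']
Result: 1965-07-19
Step: re[v='-15'; u_from='K'; u_to='C']
Result: -5763/20
Step: stepdays[n='235']
Result: 1966-03-11
Step: re[v='-54'; u_from='MB'; u_to='kB']
Result: -54000
Step: record[k='ma'; v='ce']
Result: nil
Step: whichday[]
Result: Friday

Answer: cur=1966-03-11


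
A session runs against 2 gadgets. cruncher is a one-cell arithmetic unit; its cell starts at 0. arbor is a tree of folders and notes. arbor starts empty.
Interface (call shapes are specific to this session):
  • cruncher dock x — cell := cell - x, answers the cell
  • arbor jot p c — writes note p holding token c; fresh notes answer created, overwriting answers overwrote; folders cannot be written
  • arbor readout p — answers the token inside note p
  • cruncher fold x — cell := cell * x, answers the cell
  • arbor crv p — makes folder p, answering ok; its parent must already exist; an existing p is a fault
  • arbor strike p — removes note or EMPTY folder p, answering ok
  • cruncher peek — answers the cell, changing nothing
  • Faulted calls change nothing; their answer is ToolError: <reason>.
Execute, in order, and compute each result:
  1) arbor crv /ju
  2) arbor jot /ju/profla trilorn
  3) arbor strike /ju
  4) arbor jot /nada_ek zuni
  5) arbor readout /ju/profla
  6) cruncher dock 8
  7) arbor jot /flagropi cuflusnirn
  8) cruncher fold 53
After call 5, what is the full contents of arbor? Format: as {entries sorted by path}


Answer: {ju/, ju/profla=trilorn, nada_ek=zuni}

Derivation:
~$ arbor crv p='/ju'
  ok
~$ arbor jot p='/ju/profla' c='trilorn'
  created
~$ arbor strike p='/ju'
  ToolError: not empty
~$ arbor jot p='/nada_ek' c='zuni'
  created
~$ arbor readout p='/ju/profla'
  trilorn
~$ cruncher dock x='8'
  -8
~$ arbor jot p='/flagropi' c='cuflusnirn'
  created
~$ cruncher fold x='53'
  -424
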